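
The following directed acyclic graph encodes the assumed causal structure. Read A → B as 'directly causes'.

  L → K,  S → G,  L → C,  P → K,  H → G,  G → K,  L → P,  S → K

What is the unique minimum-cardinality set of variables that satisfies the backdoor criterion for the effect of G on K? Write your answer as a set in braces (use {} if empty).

Variables eligible for adjustment (non-descendants of G, excluding G and K): {C, H, L, P, S}.
Backdoor paths from G to K:
  P1: G <- S -> K
The empty set is not sufficient: P1 (G <- S -> K) has no collider blocking it and no conditioned non-collider, so it is open.
Try {S}:
  P1: blocked at fork node S ∈ conditioning set.
{S} contains no descendant of G and blocks every backdoor path.
No other singleton works — e.g. {L} leaves P1 open — so {S} is the unique smallest valid adjustment set.

{S}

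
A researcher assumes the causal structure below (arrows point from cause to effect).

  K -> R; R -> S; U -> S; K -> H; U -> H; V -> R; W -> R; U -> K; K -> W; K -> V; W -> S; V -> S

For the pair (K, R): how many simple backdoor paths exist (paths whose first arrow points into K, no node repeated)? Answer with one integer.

A backdoor path from K to R is any simple undirected path whose first edge points into K (i.e. leaves K via a parent).
Parents of K: {U}.
Enumerating:
  P1: K <- U -> S <- W -> R
  P2: K <- U -> S <- V -> R
  P3: K <- U -> S <- R
That exhausts the simple backdoor paths. Count: 3.

3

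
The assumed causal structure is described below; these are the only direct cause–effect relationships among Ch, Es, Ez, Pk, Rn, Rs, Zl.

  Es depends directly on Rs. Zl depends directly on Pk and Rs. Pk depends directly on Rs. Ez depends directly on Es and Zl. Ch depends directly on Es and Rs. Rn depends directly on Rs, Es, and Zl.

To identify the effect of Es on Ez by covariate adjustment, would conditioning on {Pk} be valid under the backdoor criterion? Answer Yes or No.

Backdoor paths from Es to Ez (paths whose first edge points into Es):
  P1: Es <- Rs -> Pk -> Zl -> Ez
  P2: Es <- Rs -> Zl -> Ez
  P3: Es <- Rs -> Rn <- Zl -> Ez
Condition 1 (no descendant of Es in the set): holds — descendants of Es are {Ch, Ez, Rn}; none are in {Pk}.
Condition 2 (every backdoor path blocked by {Pk}):
  P1: blocked at chain node Pk ∈ conditioning set.
  P2: open — no interior node is in the conditioning set.
  P3: blocked at collider Rn (neither it nor any descendant is in the conditioning set).
{Pk} does not satisfy the backdoor criterion.

No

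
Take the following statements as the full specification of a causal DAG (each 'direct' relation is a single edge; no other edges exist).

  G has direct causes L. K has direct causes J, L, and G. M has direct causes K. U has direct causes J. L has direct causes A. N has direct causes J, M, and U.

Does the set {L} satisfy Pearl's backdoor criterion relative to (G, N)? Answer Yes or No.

Backdoor paths from G to N (paths whose first edge points into G):
  P1: G <- L -> K <- J -> U -> N
  P2: G <- L -> K <- J -> N
  P3: G <- L -> K -> M -> N
Condition 1 (no descendant of G in the set): holds — descendants of G are {K, M, N}; none are in {L}.
Condition 2 (every backdoor path blocked by {L}):
  P1: blocked at fork node L ∈ conditioning set.
  P2: blocked at fork node L ∈ conditioning set.
  P3: blocked at fork node L ∈ conditioning set.
{L} satisfies the backdoor criterion.

Yes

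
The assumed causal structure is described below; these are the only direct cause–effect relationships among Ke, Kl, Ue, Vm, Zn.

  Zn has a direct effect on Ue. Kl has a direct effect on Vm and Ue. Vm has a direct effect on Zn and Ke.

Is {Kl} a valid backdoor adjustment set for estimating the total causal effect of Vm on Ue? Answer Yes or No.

Backdoor paths from Vm to Ue (paths whose first edge points into Vm):
  P1: Vm <- Kl -> Ue
Condition 1 (no descendant of Vm in the set): holds — descendants of Vm are {Ke, Ue, Zn}; none are in {Kl}.
Condition 2 (every backdoor path blocked by {Kl}):
  P1: blocked at fork node Kl ∈ conditioning set.
{Kl} satisfies the backdoor criterion.

Yes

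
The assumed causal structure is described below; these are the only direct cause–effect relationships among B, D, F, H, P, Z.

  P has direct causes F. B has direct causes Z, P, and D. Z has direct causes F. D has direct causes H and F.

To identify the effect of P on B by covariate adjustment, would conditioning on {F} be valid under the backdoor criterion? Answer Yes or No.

Backdoor paths from P to B (paths whose first edge points into P):
  P1: P <- F -> Z -> B
  P2: P <- F -> D -> B
Condition 1 (no descendant of P in the set): holds — descendants of P are {B}; none are in {F}.
Condition 2 (every backdoor path blocked by {F}):
  P1: blocked at fork node F ∈ conditioning set.
  P2: blocked at fork node F ∈ conditioning set.
{F} satisfies the backdoor criterion.

Yes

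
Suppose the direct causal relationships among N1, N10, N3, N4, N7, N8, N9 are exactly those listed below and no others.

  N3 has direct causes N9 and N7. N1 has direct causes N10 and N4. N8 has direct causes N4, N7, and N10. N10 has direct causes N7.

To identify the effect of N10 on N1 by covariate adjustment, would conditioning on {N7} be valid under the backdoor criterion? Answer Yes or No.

Yes

Backdoor paths from N10 to N1 (paths whose first edge points into N10):
  P1: N10 <- N7 -> N8 <- N4 -> N1
Condition 1 (no descendant of N10 in the set): holds — descendants of N10 are {N1, N8}; none are in {N7}.
Condition 2 (every backdoor path blocked by {N7}):
  P1: blocked at fork node N7 ∈ conditioning set.
{N7} satisfies the backdoor criterion.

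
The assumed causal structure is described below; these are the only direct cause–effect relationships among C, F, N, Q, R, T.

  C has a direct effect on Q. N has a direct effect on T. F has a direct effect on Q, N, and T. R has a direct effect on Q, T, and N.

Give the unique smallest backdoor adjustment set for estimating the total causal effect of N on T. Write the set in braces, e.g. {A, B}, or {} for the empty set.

Variables eligible for adjustment (non-descendants of N, excluding N and T): {C, F, Q, R}.
Backdoor paths from N to T:
  P1: N <- R -> Q <- F -> T
  P2: N <- R -> T
  P3: N <- F -> Q <- R -> T
  P4: N <- F -> T
The empty set is not sufficient: P2 (N <- R -> T) has no collider blocking it and no conditioned non-collider, so it is open.
Try {F, R}:
  P1: blocked at fork node R ∈ conditioning set.
  P2: blocked at fork node R ∈ conditioning set.
  P3: blocked at fork node F ∈ conditioning set.
  P4: blocked at fork node F ∈ conditioning set.
{F, R} contains no descendant of N and blocks every backdoor path.
Every element of {F, R} is needed (dropping F leaves P4 open; dropping R leaves P2 open), so no proper subset is valid.
Among all size-2 subsets of the eligible variables, only {F, R} blocks every backdoor path, so it is the unique smallest valid adjustment set.

{F, R}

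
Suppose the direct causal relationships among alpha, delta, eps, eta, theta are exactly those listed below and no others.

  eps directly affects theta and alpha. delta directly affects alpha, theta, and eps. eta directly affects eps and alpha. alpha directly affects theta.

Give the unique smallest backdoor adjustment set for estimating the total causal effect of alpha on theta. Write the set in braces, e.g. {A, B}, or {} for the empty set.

{delta, eps}

Variables eligible for adjustment (non-descendants of alpha, excluding alpha and theta): {delta, eps, eta}.
Backdoor paths from alpha to theta:
  P1: alpha <- delta -> eps -> theta
  P2: alpha <- delta -> theta
  P3: alpha <- eta -> eps <- delta -> theta
  P4: alpha <- eta -> eps -> theta
  P5: alpha <- eps <- delta -> theta
  P6: alpha <- eps -> theta
The empty set is not sufficient: P1 (alpha <- delta -> eps -> theta) has no collider blocking it and no conditioned non-collider, so it is open.
Try {delta, eps}:
  P1: blocked at fork node delta ∈ conditioning set.
  P2: blocked at fork node delta ∈ conditioning set.
  P3: blocked at fork node delta ∈ conditioning set.
  P4: blocked at chain node eps ∈ conditioning set.
  P5: blocked at chain node eps ∈ conditioning set.
  P6: blocked at fork node eps ∈ conditioning set.
{delta, eps} contains no descendant of alpha and blocks every backdoor path.
Every element of {delta, eps} is needed (dropping delta leaves P2 open; dropping eps leaves P4 open), so no proper subset is valid.
Among all size-2 subsets of the eligible variables, only {delta, eps} blocks every backdoor path, so it is the unique smallest valid adjustment set.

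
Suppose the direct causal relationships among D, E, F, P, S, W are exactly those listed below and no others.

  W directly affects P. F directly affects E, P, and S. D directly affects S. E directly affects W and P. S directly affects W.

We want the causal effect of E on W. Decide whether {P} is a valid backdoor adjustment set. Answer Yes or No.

No

Backdoor paths from E to W (paths whose first edge points into E):
  P1: E <- F -> S -> W
  P2: E <- F -> P <- W
Condition 1 (no descendant of E in the set): FAILS — P is a descendant of E.
Condition 2 (every backdoor path blocked by {P}):
  P1: open — no interior node is in the conditioning set.
  P2: open — collider(s) P are conditioned on (or have a conditioned descendant) and no non-collider on the path is in the set.
{P} does not satisfy the backdoor criterion.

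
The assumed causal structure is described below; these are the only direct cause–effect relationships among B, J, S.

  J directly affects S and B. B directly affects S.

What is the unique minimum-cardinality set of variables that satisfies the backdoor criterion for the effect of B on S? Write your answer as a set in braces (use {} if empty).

{J}

Variables eligible for adjustment (non-descendants of B, excluding B and S): {J}.
Backdoor paths from B to S:
  P1: B <- J -> S
The empty set is not sufficient: P1 (B <- J -> S) has no collider blocking it and no conditioned non-collider, so it is open.
Try {J}:
  P1: blocked at fork node J ∈ conditioning set.
{J} contains no descendant of B and blocks every backdoor path.
{J} is the unique smallest valid adjustment set.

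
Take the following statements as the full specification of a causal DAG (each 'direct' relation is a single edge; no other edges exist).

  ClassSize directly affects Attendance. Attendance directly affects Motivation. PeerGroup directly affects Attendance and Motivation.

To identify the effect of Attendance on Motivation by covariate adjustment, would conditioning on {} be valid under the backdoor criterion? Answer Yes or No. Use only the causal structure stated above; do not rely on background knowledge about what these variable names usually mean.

Backdoor paths from Attendance to Motivation (paths whose first edge points into Attendance):
  P1: Attendance <- PeerGroup -> Motivation
Condition 1 (no descendant of Attendance in the set): holds — descendants of Attendance are {Motivation}; none are in {}.
Condition 2 (every backdoor path blocked by {}):
  P1: open — no interior node is in the conditioning set.
{} does not satisfy the backdoor criterion.

No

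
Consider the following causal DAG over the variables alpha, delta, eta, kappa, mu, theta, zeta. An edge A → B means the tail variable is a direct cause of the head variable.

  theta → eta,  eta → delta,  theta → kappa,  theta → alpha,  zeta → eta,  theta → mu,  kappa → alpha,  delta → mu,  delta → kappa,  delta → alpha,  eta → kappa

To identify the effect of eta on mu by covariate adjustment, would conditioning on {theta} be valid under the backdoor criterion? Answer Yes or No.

Backdoor paths from eta to mu (paths whose first edge points into eta):
  P1: eta <- theta -> mu
  P2: eta <- theta -> kappa <- delta -> mu
  P3: eta <- theta -> kappa -> alpha <- delta -> mu
  P4: eta <- theta -> alpha <- delta -> mu
  P5: eta <- theta -> alpha <- kappa <- delta -> mu
Condition 1 (no descendant of eta in the set): holds — descendants of eta are {alpha, delta, kappa, mu}; none are in {theta}.
Condition 2 (every backdoor path blocked by {theta}):
  P1: blocked at fork node theta ∈ conditioning set.
  P2: blocked at fork node theta ∈ conditioning set.
  P3: blocked at fork node theta ∈ conditioning set.
  P4: blocked at fork node theta ∈ conditioning set.
  P5: blocked at fork node theta ∈ conditioning set.
{theta} satisfies the backdoor criterion.

Yes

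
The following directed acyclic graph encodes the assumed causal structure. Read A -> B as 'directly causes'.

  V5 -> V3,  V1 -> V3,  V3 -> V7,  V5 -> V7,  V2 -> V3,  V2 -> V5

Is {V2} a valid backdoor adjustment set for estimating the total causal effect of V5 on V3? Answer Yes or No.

Yes

Backdoor paths from V5 to V3 (paths whose first edge points into V5):
  P1: V5 <- V2 -> V3
Condition 1 (no descendant of V5 in the set): holds — descendants of V5 are {V3, V7}; none are in {V2}.
Condition 2 (every backdoor path blocked by {V2}):
  P1: blocked at fork node V2 ∈ conditioning set.
{V2} satisfies the backdoor criterion.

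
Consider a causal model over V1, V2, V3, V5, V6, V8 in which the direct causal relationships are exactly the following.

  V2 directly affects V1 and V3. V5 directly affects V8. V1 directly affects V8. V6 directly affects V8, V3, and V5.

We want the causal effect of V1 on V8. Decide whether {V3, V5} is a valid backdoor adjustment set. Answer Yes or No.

No

Backdoor paths from V1 to V8 (paths whose first edge points into V1):
  P1: V1 <- V2 -> V3 <- V6 -> V5 -> V8
  P2: V1 <- V2 -> V3 <- V6 -> V8
Condition 1 (no descendant of V1 in the set): holds — descendants of V1 are {V8}; none are in {V3, V5}.
Condition 2 (every backdoor path blocked by {V3, V5}):
  P1: blocked at chain node V5 ∈ conditioning set.
  P2: open — collider(s) V3 are conditioned on (or have a conditioned descendant) and no non-collider on the path is in the set.
{V3, V5} does not satisfy the backdoor criterion.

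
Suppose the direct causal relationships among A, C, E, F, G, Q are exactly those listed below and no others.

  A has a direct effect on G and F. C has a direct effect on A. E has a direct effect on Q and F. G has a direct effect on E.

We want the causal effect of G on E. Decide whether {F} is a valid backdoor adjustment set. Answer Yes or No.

Backdoor paths from G to E (paths whose first edge points into G):
  P1: G <- A -> F <- E
Condition 1 (no descendant of G in the set): FAILS — F is a descendant of G.
Condition 2 (every backdoor path blocked by {F}):
  P1: open — collider(s) F are conditioned on (or have a conditioned descendant) and no non-collider on the path is in the set.
{F} does not satisfy the backdoor criterion.

No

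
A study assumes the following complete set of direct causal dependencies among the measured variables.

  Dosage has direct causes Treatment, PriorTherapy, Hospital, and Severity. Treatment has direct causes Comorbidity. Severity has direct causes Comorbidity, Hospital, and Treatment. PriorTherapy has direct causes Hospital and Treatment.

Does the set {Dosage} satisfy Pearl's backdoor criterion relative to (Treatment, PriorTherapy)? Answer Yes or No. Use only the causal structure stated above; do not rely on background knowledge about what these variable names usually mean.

Backdoor paths from Treatment to PriorTherapy (paths whose first edge points into Treatment):
  P1: Treatment <- Comorbidity -> Severity <- Hospital -> PriorTherapy
  P2: Treatment <- Comorbidity -> Severity <- Hospital -> Dosage <- PriorTherapy
  P3: Treatment <- Comorbidity -> Severity -> Dosage <- Hospital -> PriorTherapy
  P4: Treatment <- Comorbidity -> Severity -> Dosage <- PriorTherapy
Condition 1 (no descendant of Treatment in the set): FAILS — Dosage is a descendant of Treatment.
Condition 2 (every backdoor path blocked by {Dosage}):
  P1: open — collider(s) Severity are conditioned on (or have a conditioned descendant) and no non-collider on the path is in the set.
  P2: open — collider(s) Severity, Dosage are conditioned on (or have a conditioned descendant) and no non-collider on the path is in the set.
  P3: open — collider(s) Dosage are conditioned on (or have a conditioned descendant) and no non-collider on the path is in the set.
  P4: open — collider(s) Dosage are conditioned on (or have a conditioned descendant) and no non-collider on the path is in the set.
{Dosage} does not satisfy the backdoor criterion.

No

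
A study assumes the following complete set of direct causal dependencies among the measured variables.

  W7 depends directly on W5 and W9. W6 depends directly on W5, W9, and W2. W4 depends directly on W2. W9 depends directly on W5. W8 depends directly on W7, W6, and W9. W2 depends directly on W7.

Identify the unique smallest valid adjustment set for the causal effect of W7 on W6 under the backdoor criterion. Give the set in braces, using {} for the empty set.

{W5, W9}

Variables eligible for adjustment (non-descendants of W7, excluding W7 and W6): {W5, W9}.
Backdoor paths from W7 to W6:
  P1: W7 <- W5 -> W9 -> W6
  P2: W7 <- W5 -> W9 -> W8 <- W6
  P3: W7 <- W5 -> W6
  P4: W7 <- W9 <- W5 -> W6
  P5: W7 <- W9 -> W6
  P6: W7 <- W9 -> W8 <- W6
The empty set is not sufficient: P1 (W7 <- W5 -> W9 -> W6) has no collider blocking it and no conditioned non-collider, so it is open.
Try {W5, W9}:
  P1: blocked at fork node W5 ∈ conditioning set.
  P2: blocked at fork node W5 ∈ conditioning set.
  P3: blocked at fork node W5 ∈ conditioning set.
  P4: blocked at chain node W9 ∈ conditioning set.
  P5: blocked at fork node W9 ∈ conditioning set.
  P6: blocked at fork node W9 ∈ conditioning set.
{W5, W9} contains no descendant of W7 and blocks every backdoor path.
Every element of {W5, W9} is needed (dropping W5 leaves P3 open; dropping W9 leaves P5 open), so no proper subset is valid.
Among all size-2 subsets of the eligible variables, only {W5, W9} blocks every backdoor path, so it is the unique smallest valid adjustment set.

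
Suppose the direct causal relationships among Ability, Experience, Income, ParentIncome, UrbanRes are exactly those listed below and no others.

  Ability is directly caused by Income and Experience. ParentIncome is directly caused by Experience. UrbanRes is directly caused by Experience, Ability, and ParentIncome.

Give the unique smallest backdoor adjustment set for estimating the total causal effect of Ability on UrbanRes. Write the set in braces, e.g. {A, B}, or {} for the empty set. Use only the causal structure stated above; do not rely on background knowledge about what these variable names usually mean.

Variables eligible for adjustment (non-descendants of Ability, excluding Ability and UrbanRes): {Experience, Income, ParentIncome}.
Backdoor paths from Ability to UrbanRes:
  P1: Ability <- Experience -> ParentIncome -> UrbanRes
  P2: Ability <- Experience -> UrbanRes
The empty set is not sufficient: P1 (Ability <- Experience -> ParentIncome -> UrbanRes) has no collider blocking it and no conditioned non-collider, so it is open.
Try {Experience}:
  P1: blocked at fork node Experience ∈ conditioning set.
  P2: blocked at fork node Experience ∈ conditioning set.
{Experience} contains no descendant of Ability and blocks every backdoor path.
No other singleton works — e.g. {Income} leaves P1 open — so {Experience} is the unique smallest valid adjustment set.

{Experience}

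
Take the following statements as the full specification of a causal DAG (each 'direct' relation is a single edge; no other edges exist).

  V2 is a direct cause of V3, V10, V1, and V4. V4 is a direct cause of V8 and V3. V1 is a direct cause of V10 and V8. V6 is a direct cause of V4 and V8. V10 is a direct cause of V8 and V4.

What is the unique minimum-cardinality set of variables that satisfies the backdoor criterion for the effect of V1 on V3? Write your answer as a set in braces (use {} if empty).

Variables eligible for adjustment (non-descendants of V1, excluding V1 and V3): {V2, V6}.
Backdoor paths from V1 to V3:
  P1: V1 <- V2 -> V10 -> V4 -> V3
  P2: V1 <- V2 -> V10 -> V8 <- V6 -> V4 -> V3
  P3: V1 <- V2 -> V10 -> V8 <- V4 -> V3
  P4: V1 <- V2 -> V4 -> V3
  P5: V1 <- V2 -> V3
The empty set is not sufficient: P1 (V1 <- V2 -> V10 -> V4 -> V3) has no collider blocking it and no conditioned non-collider, so it is open.
Try {V2}:
  P1: blocked at fork node V2 ∈ conditioning set.
  P2: blocked at fork node V2 ∈ conditioning set.
  P3: blocked at fork node V2 ∈ conditioning set.
  P4: blocked at fork node V2 ∈ conditioning set.
  P5: blocked at fork node V2 ∈ conditioning set.
{V2} contains no descendant of V1 and blocks every backdoor path.
No other singleton works — e.g. {V6} leaves P1 open — so {V2} is the unique smallest valid adjustment set.

{V2}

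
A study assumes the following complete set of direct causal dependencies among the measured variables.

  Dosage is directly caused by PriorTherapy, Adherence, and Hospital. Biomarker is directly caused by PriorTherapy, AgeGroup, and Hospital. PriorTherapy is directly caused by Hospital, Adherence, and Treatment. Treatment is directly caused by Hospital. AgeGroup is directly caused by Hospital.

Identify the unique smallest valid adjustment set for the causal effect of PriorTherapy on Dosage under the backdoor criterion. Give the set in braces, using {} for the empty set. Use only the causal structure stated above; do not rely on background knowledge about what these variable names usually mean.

Variables eligible for adjustment (non-descendants of PriorTherapy, excluding PriorTherapy and Dosage): {Adherence, AgeGroup, Hospital, Treatment}.
Backdoor paths from PriorTherapy to Dosage:
  P1: PriorTherapy <- Hospital -> Dosage
  P2: PriorTherapy <- Treatment <- Hospital -> Dosage
  P3: PriorTherapy <- Adherence -> Dosage
The empty set is not sufficient: P1 (PriorTherapy <- Hospital -> Dosage) has no collider blocking it and no conditioned non-collider, so it is open.
Try {Adherence, Hospital}:
  P1: blocked at fork node Hospital ∈ conditioning set.
  P2: blocked at fork node Hospital ∈ conditioning set.
  P3: blocked at fork node Adherence ∈ conditioning set.
{Adherence, Hospital} contains no descendant of PriorTherapy and blocks every backdoor path.
Every element of {Adherence, Hospital} is needed (dropping Adherence leaves P3 open; dropping Hospital leaves P1 open), so no proper subset is valid.
Among all size-2 subsets of the eligible variables, only {Adherence, Hospital} blocks every backdoor path, so it is the unique smallest valid adjustment set.

{Adherence, Hospital}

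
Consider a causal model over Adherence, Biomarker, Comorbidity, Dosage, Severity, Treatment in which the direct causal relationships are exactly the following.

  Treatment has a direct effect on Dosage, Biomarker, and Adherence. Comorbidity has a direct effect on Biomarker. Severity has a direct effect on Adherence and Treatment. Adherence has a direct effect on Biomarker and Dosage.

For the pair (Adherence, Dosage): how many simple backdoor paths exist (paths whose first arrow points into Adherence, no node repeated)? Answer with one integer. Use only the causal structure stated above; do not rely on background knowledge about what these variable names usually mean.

A backdoor path from Adherence to Dosage is any simple undirected path whose first edge points into Adherence (i.e. leaves Adherence via a parent).
Parents of Adherence: {Severity, Treatment}.
Enumerating:
  P1: Adherence <- Severity -> Treatment -> Dosage
  P2: Adherence <- Treatment -> Dosage
That exhausts the simple backdoor paths. Count: 2.

2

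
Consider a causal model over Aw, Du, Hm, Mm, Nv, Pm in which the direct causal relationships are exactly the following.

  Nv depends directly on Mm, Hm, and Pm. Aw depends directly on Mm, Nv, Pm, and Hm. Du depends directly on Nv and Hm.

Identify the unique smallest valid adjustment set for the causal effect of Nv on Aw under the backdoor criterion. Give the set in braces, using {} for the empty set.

Variables eligible for adjustment (non-descendants of Nv, excluding Nv and Aw): {Hm, Mm, Pm}.
Backdoor paths from Nv to Aw:
  P1: Nv <- Pm -> Aw
  P2: Nv <- Mm -> Aw
  P3: Nv <- Hm -> Aw
The empty set is not sufficient: P1 (Nv <- Pm -> Aw) has no collider blocking it and no conditioned non-collider, so it is open.
Try {Hm, Mm, Pm}:
  P1: blocked at fork node Pm ∈ conditioning set.
  P2: blocked at fork node Mm ∈ conditioning set.
  P3: blocked at fork node Hm ∈ conditioning set.
{Hm, Mm, Pm} contains no descendant of Nv and blocks every backdoor path.
Every element of {Hm, Mm, Pm} is needed (dropping Hm leaves P3 open; dropping Mm leaves P2 open; dropping Pm leaves P1 open), so no proper subset is valid.
Among all size-3 subsets of the eligible variables, only {Hm, Mm, Pm} blocks every backdoor path, so it is the unique smallest valid adjustment set.

{Hm, Mm, Pm}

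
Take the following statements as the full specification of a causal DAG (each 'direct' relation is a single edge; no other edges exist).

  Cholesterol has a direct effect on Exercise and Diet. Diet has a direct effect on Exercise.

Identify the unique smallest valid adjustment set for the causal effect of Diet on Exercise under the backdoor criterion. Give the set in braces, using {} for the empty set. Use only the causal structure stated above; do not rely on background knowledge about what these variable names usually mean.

{Cholesterol}

Variables eligible for adjustment (non-descendants of Diet, excluding Diet and Exercise): {Cholesterol}.
Backdoor paths from Diet to Exercise:
  P1: Diet <- Cholesterol -> Exercise
The empty set is not sufficient: P1 (Diet <- Cholesterol -> Exercise) has no collider blocking it and no conditioned non-collider, so it is open.
Try {Cholesterol}:
  P1: blocked at fork node Cholesterol ∈ conditioning set.
{Cholesterol} contains no descendant of Diet and blocks every backdoor path.
{Cholesterol} is the unique smallest valid adjustment set.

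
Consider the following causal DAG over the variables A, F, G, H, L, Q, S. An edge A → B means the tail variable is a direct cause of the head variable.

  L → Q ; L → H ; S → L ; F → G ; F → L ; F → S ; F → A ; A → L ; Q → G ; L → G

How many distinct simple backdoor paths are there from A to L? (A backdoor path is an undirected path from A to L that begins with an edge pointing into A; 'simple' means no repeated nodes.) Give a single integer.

4

A backdoor path from A to L is any simple undirected path whose first edge points into A (i.e. leaves A via a parent).
Parents of A: {F}.
Enumerating:
  P1: A <- F -> S -> L
  P2: A <- F -> L
  P3: A <- F -> G <- L
  P4: A <- F -> G <- Q <- L
That exhausts the simple backdoor paths. Count: 4.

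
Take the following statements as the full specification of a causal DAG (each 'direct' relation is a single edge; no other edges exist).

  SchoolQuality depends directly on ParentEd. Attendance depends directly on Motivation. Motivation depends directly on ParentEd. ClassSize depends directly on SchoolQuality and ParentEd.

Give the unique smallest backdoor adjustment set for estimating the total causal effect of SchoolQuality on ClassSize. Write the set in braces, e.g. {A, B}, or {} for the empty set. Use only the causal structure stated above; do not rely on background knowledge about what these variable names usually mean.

{ParentEd}

Variables eligible for adjustment (non-descendants of SchoolQuality, excluding SchoolQuality and ClassSize): {Attendance, Motivation, ParentEd}.
Backdoor paths from SchoolQuality to ClassSize:
  P1: SchoolQuality <- ParentEd -> ClassSize
The empty set is not sufficient: P1 (SchoolQuality <- ParentEd -> ClassSize) has no collider blocking it and no conditioned non-collider, so it is open.
Try {ParentEd}:
  P1: blocked at fork node ParentEd ∈ conditioning set.
{ParentEd} contains no descendant of SchoolQuality and blocks every backdoor path.
No other singleton works — e.g. {Motivation} leaves P1 open — so {ParentEd} is the unique smallest valid adjustment set.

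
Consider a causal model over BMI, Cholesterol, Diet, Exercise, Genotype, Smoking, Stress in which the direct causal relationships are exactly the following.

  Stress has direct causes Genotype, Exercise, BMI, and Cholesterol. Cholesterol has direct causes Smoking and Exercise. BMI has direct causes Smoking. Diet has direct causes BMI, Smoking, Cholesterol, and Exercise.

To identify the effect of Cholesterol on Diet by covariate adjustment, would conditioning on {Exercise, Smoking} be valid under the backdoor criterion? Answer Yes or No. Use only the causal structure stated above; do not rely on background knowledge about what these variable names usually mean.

Yes

Backdoor paths from Cholesterol to Diet (paths whose first edge points into Cholesterol):
  P1: Cholesterol <- Smoking -> BMI -> Diet
  P2: Cholesterol <- Smoking -> BMI -> Stress <- Exercise -> Diet
  P3: Cholesterol <- Smoking -> Diet
  P4: Cholesterol <- Exercise -> Diet
  P5: Cholesterol <- Exercise -> Stress <- BMI <- Smoking -> Diet
  P6: Cholesterol <- Exercise -> Stress <- BMI -> Diet
Condition 1 (no descendant of Cholesterol in the set): holds — descendants of Cholesterol are {Diet, Stress}; none are in {Exercise, Smoking}.
Condition 2 (every backdoor path blocked by {Exercise, Smoking}):
  P1: blocked at fork node Smoking ∈ conditioning set.
  P2: blocked at fork node Smoking ∈ conditioning set.
  P3: blocked at fork node Smoking ∈ conditioning set.
  P4: blocked at fork node Exercise ∈ conditioning set.
  P5: blocked at fork node Exercise ∈ conditioning set.
  P6: blocked at fork node Exercise ∈ conditioning set.
{Exercise, Smoking} satisfies the backdoor criterion.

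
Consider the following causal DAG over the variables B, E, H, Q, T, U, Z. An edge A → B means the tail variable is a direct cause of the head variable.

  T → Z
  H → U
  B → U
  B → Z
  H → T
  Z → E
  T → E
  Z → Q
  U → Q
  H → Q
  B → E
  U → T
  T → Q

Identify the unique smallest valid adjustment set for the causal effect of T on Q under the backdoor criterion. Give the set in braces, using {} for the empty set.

Variables eligible for adjustment (non-descendants of T, excluding T and Q): {B, H, U}.
Backdoor paths from T to Q:
  P1: T <- H -> U <- B -> Z -> Q
  P2: T <- H -> U <- B -> E <- Z -> Q
  P3: T <- H -> U -> Q
  P4: T <- H -> Q
  P5: T <- U <- H -> Q
  P6: T <- U <- B -> Z -> Q
  P7: T <- U <- B -> E <- Z -> Q
  P8: T <- U -> Q
The empty set is not sufficient: P3 (T <- H -> U -> Q) has no collider blocking it and no conditioned non-collider, so it is open.
Try {H, U}:
  P1: blocked at fork node H ∈ conditioning set.
  P2: blocked at fork node H ∈ conditioning set.
  P3: blocked at fork node H ∈ conditioning set.
  P4: blocked at fork node H ∈ conditioning set.
  P5: blocked at chain node U ∈ conditioning set.
  P6: blocked at chain node U ∈ conditioning set.
  P7: blocked at chain node U ∈ conditioning set.
  P8: blocked at fork node U ∈ conditioning set.
{H, U} contains no descendant of T and blocks every backdoor path.
Every element of {H, U} is needed (dropping H leaves P1 open; dropping U leaves P6 open), so no proper subset is valid.
Among all size-2 subsets of the eligible variables, only {H, U} blocks every backdoor path, so it is the unique smallest valid adjustment set.

{H, U}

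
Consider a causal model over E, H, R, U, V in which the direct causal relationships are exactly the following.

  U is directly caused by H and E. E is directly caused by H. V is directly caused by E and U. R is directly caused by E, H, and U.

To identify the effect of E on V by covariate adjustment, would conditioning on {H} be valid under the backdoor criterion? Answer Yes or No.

Yes

Backdoor paths from E to V (paths whose first edge points into E):
  P1: E <- H -> U -> V
  P2: E <- H -> R <- U -> V
Condition 1 (no descendant of E in the set): holds — descendants of E are {R, U, V}; none are in {H}.
Condition 2 (every backdoor path blocked by {H}):
  P1: blocked at fork node H ∈ conditioning set.
  P2: blocked at fork node H ∈ conditioning set.
{H} satisfies the backdoor criterion.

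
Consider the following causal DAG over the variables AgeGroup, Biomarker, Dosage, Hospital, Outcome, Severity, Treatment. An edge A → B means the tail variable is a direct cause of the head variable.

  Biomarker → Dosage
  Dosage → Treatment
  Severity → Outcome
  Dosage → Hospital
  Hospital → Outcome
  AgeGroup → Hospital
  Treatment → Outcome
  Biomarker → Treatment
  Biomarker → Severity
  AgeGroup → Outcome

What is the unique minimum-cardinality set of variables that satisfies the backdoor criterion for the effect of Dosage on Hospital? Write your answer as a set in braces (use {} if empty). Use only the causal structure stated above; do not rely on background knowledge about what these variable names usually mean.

{}

Variables eligible for adjustment (non-descendants of Dosage, excluding Dosage and Hospital): {AgeGroup, Biomarker, Severity}.
Backdoor paths from Dosage to Hospital:
  P1: Dosage <- Biomarker -> Treatment -> Outcome <- AgeGroup -> Hospital
  P2: Dosage <- Biomarker -> Treatment -> Outcome <- Hospital
  P3: Dosage <- Biomarker -> Severity -> Outcome <- AgeGroup -> Hospital
  P4: Dosage <- Biomarker -> Severity -> Outcome <- Hospital
Each backdoor path contains an unconditioned collider, so every path is already blocked with the empty conditioning set:
  P1: blocked at collider Outcome (neither it nor any descendant is in the conditioning set).
  P2: blocked at collider Outcome (neither it nor any descendant is in the conditioning set).
  P3: blocked at collider Outcome (neither it nor any descendant is in the conditioning set).
  P4: blocked at collider Outcome (neither it nor any descendant is in the conditioning set).
The empty set is therefore the unique smallest valid set.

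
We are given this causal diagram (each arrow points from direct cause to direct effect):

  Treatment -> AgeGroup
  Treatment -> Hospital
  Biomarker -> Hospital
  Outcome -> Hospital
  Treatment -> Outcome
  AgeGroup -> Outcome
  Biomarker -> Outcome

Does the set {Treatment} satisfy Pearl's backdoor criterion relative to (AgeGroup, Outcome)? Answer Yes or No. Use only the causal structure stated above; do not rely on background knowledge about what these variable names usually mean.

Yes

Backdoor paths from AgeGroup to Outcome (paths whose first edge points into AgeGroup):
  P1: AgeGroup <- Treatment -> Outcome
  P2: AgeGroup <- Treatment -> Hospital <- Biomarker -> Outcome
  P3: AgeGroup <- Treatment -> Hospital <- Outcome
Condition 1 (no descendant of AgeGroup in the set): holds — descendants of AgeGroup are {Hospital, Outcome}; none are in {Treatment}.
Condition 2 (every backdoor path blocked by {Treatment}):
  P1: blocked at fork node Treatment ∈ conditioning set.
  P2: blocked at fork node Treatment ∈ conditioning set.
  P3: blocked at fork node Treatment ∈ conditioning set.
{Treatment} satisfies the backdoor criterion.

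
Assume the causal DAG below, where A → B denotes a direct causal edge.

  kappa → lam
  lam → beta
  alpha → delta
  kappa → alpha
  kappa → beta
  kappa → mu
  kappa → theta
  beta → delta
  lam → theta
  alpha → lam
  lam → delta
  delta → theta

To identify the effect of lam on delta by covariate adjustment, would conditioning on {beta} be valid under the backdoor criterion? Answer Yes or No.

No

Backdoor paths from lam to delta (paths whose first edge points into lam):
  P1: lam <- kappa -> alpha -> delta
  P2: lam <- kappa -> beta -> delta
  P3: lam <- kappa -> theta <- delta
  P4: lam <- alpha <- kappa -> beta -> delta
  P5: lam <- alpha <- kappa -> theta <- delta
  P6: lam <- alpha -> delta
Condition 1 (no descendant of lam in the set): FAILS — beta is a descendant of lam.
Condition 2 (every backdoor path blocked by {beta}):
  P1: open — no interior node is in the conditioning set.
  P2: blocked at chain node beta ∈ conditioning set.
  P3: blocked at collider theta (neither it nor any descendant is in the conditioning set).
  P4: blocked at chain node beta ∈ conditioning set.
  P5: blocked at collider theta (neither it nor any descendant is in the conditioning set).
  P6: open — no interior node is in the conditioning set.
{beta} does not satisfy the backdoor criterion.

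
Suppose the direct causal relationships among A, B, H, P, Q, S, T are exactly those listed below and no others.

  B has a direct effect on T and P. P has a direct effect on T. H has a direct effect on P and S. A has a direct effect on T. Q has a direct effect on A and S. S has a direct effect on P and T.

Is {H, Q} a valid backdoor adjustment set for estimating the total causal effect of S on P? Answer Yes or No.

Yes

Backdoor paths from S to P (paths whose first edge points into S):
  P1: S <- H -> P
  P2: S <- Q -> A -> T <- B -> P
  P3: S <- Q -> A -> T <- P
Condition 1 (no descendant of S in the set): holds — descendants of S are {P, T}; none are in {H, Q}.
Condition 2 (every backdoor path blocked by {H, Q}):
  P1: blocked at fork node H ∈ conditioning set.
  P2: blocked at fork node Q ∈ conditioning set.
  P3: blocked at fork node Q ∈ conditioning set.
{H, Q} satisfies the backdoor criterion.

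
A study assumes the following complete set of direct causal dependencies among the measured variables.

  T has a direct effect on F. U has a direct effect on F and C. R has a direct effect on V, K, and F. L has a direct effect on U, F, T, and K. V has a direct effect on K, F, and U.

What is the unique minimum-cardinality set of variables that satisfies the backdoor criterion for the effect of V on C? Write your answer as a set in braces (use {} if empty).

{}

Variables eligible for adjustment (non-descendants of V, excluding V and C): {L, R, T}.
Backdoor paths from V to C:
  P1: V <- R -> K <- L -> U -> C
  P2: V <- R -> K <- L -> T -> F <- U -> C
  P3: V <- R -> K <- L -> F <- U -> C
  P4: V <- R -> F <- L -> U -> C
  P5: V <- R -> F <- U -> C
  P6: V <- R -> F <- T <- L -> U -> C
Each backdoor path contains an unconditioned collider, so every path is already blocked with the empty conditioning set:
  P1: blocked at collider K (neither it nor any descendant is in the conditioning set).
  P2: blocked at collider K (neither it nor any descendant is in the conditioning set).
  P3: blocked at collider K (neither it nor any descendant is in the conditioning set).
  P4: blocked at collider F (neither it nor any descendant is in the conditioning set).
  P5: blocked at collider F (neither it nor any descendant is in the conditioning set).
  P6: blocked at collider F (neither it nor any descendant is in the conditioning set).
The empty set is therefore the unique smallest valid set.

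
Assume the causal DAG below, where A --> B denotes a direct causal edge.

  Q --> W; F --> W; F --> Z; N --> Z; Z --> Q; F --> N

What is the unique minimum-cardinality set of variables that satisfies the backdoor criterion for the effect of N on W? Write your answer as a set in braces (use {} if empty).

Variables eligible for adjustment (non-descendants of N, excluding N and W): {F}.
Backdoor paths from N to W:
  P1: N <- F -> Z -> Q -> W
  P2: N <- F -> W
The empty set is not sufficient: P1 (N <- F -> Z -> Q -> W) has no collider blocking it and no conditioned non-collider, so it is open.
Try {F}:
  P1: blocked at fork node F ∈ conditioning set.
  P2: blocked at fork node F ∈ conditioning set.
{F} contains no descendant of N and blocks every backdoor path.
{F} is the unique smallest valid adjustment set.

{F}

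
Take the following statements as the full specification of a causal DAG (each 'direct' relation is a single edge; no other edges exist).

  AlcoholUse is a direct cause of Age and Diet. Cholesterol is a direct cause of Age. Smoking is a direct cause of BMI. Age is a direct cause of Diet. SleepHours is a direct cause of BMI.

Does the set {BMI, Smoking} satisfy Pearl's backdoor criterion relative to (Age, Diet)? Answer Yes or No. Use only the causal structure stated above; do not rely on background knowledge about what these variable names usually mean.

No

Backdoor paths from Age to Diet (paths whose first edge points into Age):
  P1: Age <- AlcoholUse -> Diet
Condition 1 (no descendant of Age in the set): holds — descendants of Age are {Diet}; none are in {BMI, Smoking}.
Condition 2 (every backdoor path blocked by {BMI, Smoking}):
  P1: open — no interior node is in the conditioning set.
{BMI, Smoking} does not satisfy the backdoor criterion.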